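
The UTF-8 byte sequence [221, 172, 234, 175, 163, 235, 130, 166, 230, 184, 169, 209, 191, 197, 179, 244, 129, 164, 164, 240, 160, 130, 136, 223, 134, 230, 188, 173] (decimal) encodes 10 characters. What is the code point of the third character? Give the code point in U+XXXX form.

U+B0A6

Offset 0: leading byte 0xDD = 11011101 → 2-byte char #1 = DD AC.
Offset 2: leading byte 0xEA = 11101010 → 3-byte char #2 = EA AF A3.
Offset 5: leading byte 0xEB = 11101011 → 3-byte char #3 = EB 82 A6.
Leading byte 0xEB = 11101011 matches 1110xxxx → 3-byte sequence.
Byte 1: 0xEB = 11101011, payload 1011 (4 bits).
Byte 2: 0x82 = 10000010 (10xxxxxx ✓), payload 000010.
Byte 3: 0xA6 = 10100110 (10xxxxxx ✓), payload 100110.
Concatenate: 1011000010100110 = 0xB0A6 (16 bits → U+B0A6).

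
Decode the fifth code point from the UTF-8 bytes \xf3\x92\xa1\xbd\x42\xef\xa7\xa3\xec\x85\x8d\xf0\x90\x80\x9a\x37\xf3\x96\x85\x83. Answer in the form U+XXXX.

U+1001A

Offset 0: leading byte 0xF3 = 11110011 → 4-byte char #1 = F3 92 A1 BD.
Offset 4: leading byte 0x42 = 01000010 → 1-byte char #2 = 42.
Offset 5: leading byte 0xEF = 11101111 → 3-byte char #3 = EF A7 A3.
Offset 8: leading byte 0xEC = 11101100 → 3-byte char #4 = EC 85 8D.
Offset 11: leading byte 0xF0 = 11110000 → 4-byte char #5 = F0 90 80 9A.
Leading byte 0xF0 = 11110000 matches 11110xxx → 4-byte sequence.
Byte 1: 0xF0 = 11110000, payload 000 (3 bits).
Byte 2: 0x90 = 10010000 (10xxxxxx ✓), payload 010000.
Byte 3: 0x80 = 10000000 (10xxxxxx ✓), payload 000000.
Byte 4: 0x9A = 10011010 (10xxxxxx ✓), payload 011010.
Concatenate: 000010000000000011010 = 0x1001A (21 bits → U+1001A).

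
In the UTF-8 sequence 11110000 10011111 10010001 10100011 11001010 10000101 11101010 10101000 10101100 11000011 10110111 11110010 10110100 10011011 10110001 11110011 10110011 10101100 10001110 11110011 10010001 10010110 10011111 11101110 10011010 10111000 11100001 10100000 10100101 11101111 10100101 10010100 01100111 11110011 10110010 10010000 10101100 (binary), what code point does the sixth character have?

U+F3B0E

Offset 0: leading byte 0xF0 = 11110000 → 4-byte char #1 = F0 9F 91 A3.
Offset 4: leading byte 0xCA = 11001010 → 2-byte char #2 = CA 85.
Offset 6: leading byte 0xEA = 11101010 → 3-byte char #3 = EA A8 AC.
Offset 9: leading byte 0xC3 = 11000011 → 2-byte char #4 = C3 B7.
Offset 11: leading byte 0xF2 = 11110010 → 4-byte char #5 = F2 B4 9B B1.
Offset 15: leading byte 0xF3 = 11110011 → 4-byte char #6 = F3 B3 AC 8E.
Leading byte 0xF3 = 11110011 matches 11110xxx → 4-byte sequence.
Byte 1: 0xF3 = 11110011, payload 011 (3 bits).
Byte 2: 0xB3 = 10110011 (10xxxxxx ✓), payload 110011.
Byte 3: 0xAC = 10101100 (10xxxxxx ✓), payload 101100.
Byte 4: 0x8E = 10001110 (10xxxxxx ✓), payload 001110.
Concatenate: 011110011101100001110 = 0xF3B0E (21 bits → U+F3B0E).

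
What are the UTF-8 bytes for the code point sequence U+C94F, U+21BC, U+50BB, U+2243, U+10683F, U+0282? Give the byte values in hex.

EC A5 8F E2 86 BC E5 82 BB E2 89 83 F4 86 A0 BF CA 82

U+C94F: 3-byte form → EC A5 8F.
U+21BC: 3-byte form → E2 86 BC.
U+50BB: 3-byte form → E5 82 BB.
U+2243: 3-byte form → E2 89 83.
U+10683F: 4-byte form → F4 86 A0 BF.
U+0282: 2-byte form → CA 82.
Concatenated (18 bytes): EC A5 8F E2 86 BC E5 82 BB E2 89 83 F4 86 A0 BF CA 82.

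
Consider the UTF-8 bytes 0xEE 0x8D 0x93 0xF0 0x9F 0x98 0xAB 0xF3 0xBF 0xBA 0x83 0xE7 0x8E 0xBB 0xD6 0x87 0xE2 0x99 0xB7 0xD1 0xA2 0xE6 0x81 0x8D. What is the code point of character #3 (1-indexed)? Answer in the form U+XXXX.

U+FFE83

Offset 0: leading byte 0xEE = 11101110 → 3-byte char #1 = EE 8D 93.
Offset 3: leading byte 0xF0 = 11110000 → 4-byte char #2 = F0 9F 98 AB.
Offset 7: leading byte 0xF3 = 11110011 → 4-byte char #3 = F3 BF BA 83.
Leading byte 0xF3 = 11110011 matches 11110xxx → 4-byte sequence.
Byte 1: 0xF3 = 11110011, payload 011 (3 bits).
Byte 2: 0xBF = 10111111 (10xxxxxx ✓), payload 111111.
Byte 3: 0xBA = 10111010 (10xxxxxx ✓), payload 111010.
Byte 4: 0x83 = 10000011 (10xxxxxx ✓), payload 000011.
Concatenate: 011111111111010000011 = 0xFFE83 (21 bits → U+FFE83).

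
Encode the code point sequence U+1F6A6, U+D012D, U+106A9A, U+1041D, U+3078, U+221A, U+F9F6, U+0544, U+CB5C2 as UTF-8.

F0 9F 9A A6 F3 90 84 AD F4 86 AA 9A F0 90 90 9D E3 81 B8 E2 88 9A EF A7 B6 D5 84 F3 8B 97 82

U+1F6A6: 4-byte form → F0 9F 9A A6.
U+D012D: 4-byte form → F3 90 84 AD.
U+106A9A: 4-byte form → F4 86 AA 9A.
U+1041D: 4-byte form → F0 90 90 9D.
U+3078: 3-byte form → E3 81 B8.
U+221A: 3-byte form → E2 88 9A.
U+F9F6: 3-byte form → EF A7 B6.
U+0544: 2-byte form → D5 84.
U+CB5C2: 4-byte form → F3 8B 97 82.
Concatenated (31 bytes): F0 9F 9A A6 F3 90 84 AD F4 86 AA 9A F0 90 90 9D E3 81 B8 E2 88 9A EF A7 B6 D5 84 F3 8B 97 82.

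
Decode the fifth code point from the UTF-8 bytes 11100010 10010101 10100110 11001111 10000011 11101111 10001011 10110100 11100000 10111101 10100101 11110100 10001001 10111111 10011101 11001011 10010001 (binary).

U+109FDD

Offset 0: leading byte 0xE2 = 11100010 → 3-byte char #1 = E2 95 A6.
Offset 3: leading byte 0xCF = 11001111 → 2-byte char #2 = CF 83.
Offset 5: leading byte 0xEF = 11101111 → 3-byte char #3 = EF 8B B4.
Offset 8: leading byte 0xE0 = 11100000 → 3-byte char #4 = E0 BD A5.
Offset 11: leading byte 0xF4 = 11110100 → 4-byte char #5 = F4 89 BF 9D.
Leading byte 0xF4 = 11110100 matches 11110xxx → 4-byte sequence.
Byte 1: 0xF4 = 11110100, payload 100 (3 bits).
Byte 2: 0x89 = 10001001 (10xxxxxx ✓), payload 001001.
Byte 3: 0xBF = 10111111 (10xxxxxx ✓), payload 111111.
Byte 4: 0x9D = 10011101 (10xxxxxx ✓), payload 011101.
Concatenate: 100001001111111011101 = 0x109FDD (21 bits → U+109FDD).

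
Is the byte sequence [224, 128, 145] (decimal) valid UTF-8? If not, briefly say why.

Leading byte 0xE0 = 11100000 → 3-byte form.
Continuation bytes all match 10xxxxxx. Payload decodes to 0x11.
But 0x11 < 0x800, the minimum for a 3-byte sequence — this is an overlong encoding.

invalid (overlong encoding)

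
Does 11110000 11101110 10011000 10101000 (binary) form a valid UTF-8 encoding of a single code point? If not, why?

Leading byte 0xF0 = 11110000 → 4-byte form.
Byte 2 is 0xEE = 11101110, which is not 10xxxxxx — expected a continuation byte.

invalid (non-continuation byte where continuation expected)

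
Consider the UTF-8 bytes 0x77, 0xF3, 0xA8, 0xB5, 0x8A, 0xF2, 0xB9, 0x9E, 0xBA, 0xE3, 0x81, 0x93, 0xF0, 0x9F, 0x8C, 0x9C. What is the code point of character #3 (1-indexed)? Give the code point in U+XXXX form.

Offset 0: leading byte 0x77 = 01110111 → 1-byte char #1 = 77.
Offset 1: leading byte 0xF3 = 11110011 → 4-byte char #2 = F3 A8 B5 8A.
Offset 5: leading byte 0xF2 = 11110010 → 4-byte char #3 = F2 B9 9E BA.
Leading byte 0xF2 = 11110010 matches 11110xxx → 4-byte sequence.
Byte 1: 0xF2 = 11110010, payload 010 (3 bits).
Byte 2: 0xB9 = 10111001 (10xxxxxx ✓), payload 111001.
Byte 3: 0x9E = 10011110 (10xxxxxx ✓), payload 011110.
Byte 4: 0xBA = 10111010 (10xxxxxx ✓), payload 111010.
Concatenate: 010111001011110111010 = 0xB97BA (21 bits → U+B97BA).

U+B97BA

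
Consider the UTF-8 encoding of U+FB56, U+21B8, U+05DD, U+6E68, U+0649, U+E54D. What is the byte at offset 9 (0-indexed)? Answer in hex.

0xB9

U+FB56 → 3-byte form EF AD 96 at offsets 0–2.
U+21B8 → 3-byte form E2 86 B8 at offsets 3–5.
U+05DD → 2-byte form D7 9D at offsets 6–7.
U+6E68 → 3-byte form E6 B9 A8 at offsets 8–10.
Offset 9 falls in char 4's range; it's byte 2 of E6 B9 A8 = 0xB9.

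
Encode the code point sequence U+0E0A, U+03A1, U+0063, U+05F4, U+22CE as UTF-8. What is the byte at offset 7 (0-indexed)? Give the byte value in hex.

U+0E0A → 3-byte form E0 B8 8A at offsets 0–2.
U+03A1 → 2-byte form CE A1 at offsets 3–4.
U+0063 → 1-byte form 63 at offsets 5–5.
U+05F4 → 2-byte form D7 B4 at offsets 6–7.
Offset 7 falls in char 4's range; it's byte 2 of D7 B4 = 0xB4.

0xB4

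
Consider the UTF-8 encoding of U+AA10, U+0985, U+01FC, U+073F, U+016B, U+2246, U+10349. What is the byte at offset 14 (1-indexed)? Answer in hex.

0x89

1-indexed offset 14 is 0-indexed offset 13.
U+AA10 → 3-byte form EA A8 90 at offsets 0–2.
U+0985 → 3-byte form E0 A6 85 at offsets 3–5.
U+01FC → 2-byte form C7 BC at offsets 6–7.
U+073F → 2-byte form DC BF at offsets 8–9.
U+016B → 2-byte form C5 AB at offsets 10–11.
U+2246 → 3-byte form E2 89 86 at offsets 12–14.
Offset 13 falls in char 6's range; it's byte 2 of E2 89 86 = 0x89.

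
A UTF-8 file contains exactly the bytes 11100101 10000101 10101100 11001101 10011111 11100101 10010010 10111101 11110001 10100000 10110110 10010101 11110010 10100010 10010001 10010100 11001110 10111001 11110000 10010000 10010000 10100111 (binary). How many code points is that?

Byte at offset 0: 0xE5 = 11100101 → 3-byte char (#1). Advance 3.
Byte at offset 3: 0xCD = 11001101 → 2-byte char (#2). Advance 2.
Byte at offset 5: 0xE5 = 11100101 → 3-byte char (#3). Advance 3.
Byte at offset 8: 0xF1 = 11110001 → 4-byte char (#4). Advance 4.
Byte at offset 12: 0xF2 = 11110010 → 4-byte char (#5). Advance 4.
Byte at offset 16: 0xCE = 11001110 → 2-byte char (#6). Advance 2.
Byte at offset 18: 0xF0 = 11110000 → 4-byte char (#7). Advance 4.
Reached end at offset 22 after 7 code points.

7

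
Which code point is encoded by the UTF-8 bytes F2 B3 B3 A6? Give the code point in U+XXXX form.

U+B3CE6

Leading byte 0xF2 = 11110010 matches 11110xxx → 4-byte sequence.
Byte 1: 0xF2 = 11110010, payload 010 (3 bits).
Byte 2: 0xB3 = 10110011 (10xxxxxx ✓), payload 110011.
Byte 3: 0xB3 = 10110011 (10xxxxxx ✓), payload 110011.
Byte 4: 0xA6 = 10100110 (10xxxxxx ✓), payload 100110.
Concatenate: 010110011110011100110 = 0xB3CE6 (21 bits → U+B3CE6).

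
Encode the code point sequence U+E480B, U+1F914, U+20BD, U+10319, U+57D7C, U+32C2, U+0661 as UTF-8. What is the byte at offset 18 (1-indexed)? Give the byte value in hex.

1-indexed offset 18 is 0-indexed offset 17.
U+E480B → 4-byte form F3 A4 A0 8B at offsets 0–3.
U+1F914 → 4-byte form F0 9F A4 94 at offsets 4–7.
U+20BD → 3-byte form E2 82 BD at offsets 8–10.
U+10319 → 4-byte form F0 90 8C 99 at offsets 11–14.
U+57D7C → 4-byte form F1 97 B5 BC at offsets 15–18.
Offset 17 falls in char 5's range; it's byte 3 of F1 97 B5 BC = 0xB5.

0xB5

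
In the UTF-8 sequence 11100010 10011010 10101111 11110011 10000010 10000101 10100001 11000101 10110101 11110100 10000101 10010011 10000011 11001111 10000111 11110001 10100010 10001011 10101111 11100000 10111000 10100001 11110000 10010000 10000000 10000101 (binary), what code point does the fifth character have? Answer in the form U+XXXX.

Offset 0: leading byte 0xE2 = 11100010 → 3-byte char #1 = E2 9A AF.
Offset 3: leading byte 0xF3 = 11110011 → 4-byte char #2 = F3 82 85 A1.
Offset 7: leading byte 0xC5 = 11000101 → 2-byte char #3 = C5 B5.
Offset 9: leading byte 0xF4 = 11110100 → 4-byte char #4 = F4 85 93 83.
Offset 13: leading byte 0xCF = 11001111 → 2-byte char #5 = CF 87.
Leading byte 0xCF = 11001111 matches 110xxxxx → 2-byte sequence.
Byte 1: 0xCF = 11001111, payload 01111 (5 bits).
Byte 2: 0x87 = 10000111 (10xxxxxx ✓), payload 000111.
Concatenate: 01111000111 = 0x3C7 (11 bits → U+03C7).

U+03C7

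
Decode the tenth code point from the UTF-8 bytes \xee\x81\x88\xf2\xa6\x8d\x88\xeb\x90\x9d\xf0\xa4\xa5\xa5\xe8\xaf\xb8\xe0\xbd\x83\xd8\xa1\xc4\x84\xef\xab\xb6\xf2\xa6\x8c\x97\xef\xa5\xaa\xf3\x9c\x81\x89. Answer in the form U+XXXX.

U+A6317

Offset 0: leading byte 0xEE = 11101110 → 3-byte char #1 = EE 81 88.
Offset 3: leading byte 0xF2 = 11110010 → 4-byte char #2 = F2 A6 8D 88.
Offset 7: leading byte 0xEB = 11101011 → 3-byte char #3 = EB 90 9D.
Offset 10: leading byte 0xF0 = 11110000 → 4-byte char #4 = F0 A4 A5 A5.
Offset 14: leading byte 0xE8 = 11101000 → 3-byte char #5 = E8 AF B8.
Offset 17: leading byte 0xE0 = 11100000 → 3-byte char #6 = E0 BD 83.
Offset 20: leading byte 0xD8 = 11011000 → 2-byte char #7 = D8 A1.
Offset 22: leading byte 0xC4 = 11000100 → 2-byte char #8 = C4 84.
Offset 24: leading byte 0xEF = 11101111 → 3-byte char #9 = EF AB B6.
Offset 27: leading byte 0xF2 = 11110010 → 4-byte char #10 = F2 A6 8C 97.
Leading byte 0xF2 = 11110010 matches 11110xxx → 4-byte sequence.
Byte 1: 0xF2 = 11110010, payload 010 (3 bits).
Byte 2: 0xA6 = 10100110 (10xxxxxx ✓), payload 100110.
Byte 3: 0x8C = 10001100 (10xxxxxx ✓), payload 001100.
Byte 4: 0x97 = 10010111 (10xxxxxx ✓), payload 010111.
Concatenate: 010100110001100010111 = 0xA6317 (21 bits → U+A6317).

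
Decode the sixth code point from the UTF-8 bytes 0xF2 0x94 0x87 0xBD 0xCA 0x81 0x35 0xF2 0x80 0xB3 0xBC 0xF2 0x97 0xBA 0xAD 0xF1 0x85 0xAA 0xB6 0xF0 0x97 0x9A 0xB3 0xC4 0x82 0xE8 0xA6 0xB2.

Offset 0: leading byte 0xF2 = 11110010 → 4-byte char #1 = F2 94 87 BD.
Offset 4: leading byte 0xCA = 11001010 → 2-byte char #2 = CA 81.
Offset 6: leading byte 0x35 = 00110101 → 1-byte char #3 = 35.
Offset 7: leading byte 0xF2 = 11110010 → 4-byte char #4 = F2 80 B3 BC.
Offset 11: leading byte 0xF2 = 11110010 → 4-byte char #5 = F2 97 BA AD.
Offset 15: leading byte 0xF1 = 11110001 → 4-byte char #6 = F1 85 AA B6.
Leading byte 0xF1 = 11110001 matches 11110xxx → 4-byte sequence.
Byte 1: 0xF1 = 11110001, payload 001 (3 bits).
Byte 2: 0x85 = 10000101 (10xxxxxx ✓), payload 000101.
Byte 3: 0xAA = 10101010 (10xxxxxx ✓), payload 101010.
Byte 4: 0xB6 = 10110110 (10xxxxxx ✓), payload 110110.
Concatenate: 001000101101010110110 = 0x45AB6 (21 bits → U+45AB6).

U+45AB6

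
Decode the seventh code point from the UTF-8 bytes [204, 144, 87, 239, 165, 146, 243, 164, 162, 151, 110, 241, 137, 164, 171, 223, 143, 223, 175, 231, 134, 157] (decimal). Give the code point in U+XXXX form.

Offset 0: leading byte 0xCC = 11001100 → 2-byte char #1 = CC 90.
Offset 2: leading byte 0x57 = 01010111 → 1-byte char #2 = 57.
Offset 3: leading byte 0xEF = 11101111 → 3-byte char #3 = EF A5 92.
Offset 6: leading byte 0xF3 = 11110011 → 4-byte char #4 = F3 A4 A2 97.
Offset 10: leading byte 0x6E = 01101110 → 1-byte char #5 = 6E.
Offset 11: leading byte 0xF1 = 11110001 → 4-byte char #6 = F1 89 A4 AB.
Offset 15: leading byte 0xDF = 11011111 → 2-byte char #7 = DF 8F.
Leading byte 0xDF = 11011111 matches 110xxxxx → 2-byte sequence.
Byte 1: 0xDF = 11011111, payload 11111 (5 bits).
Byte 2: 0x8F = 10001111 (10xxxxxx ✓), payload 001111.
Concatenate: 11111001111 = 0x7CF (11 bits → U+07CF).

U+07CF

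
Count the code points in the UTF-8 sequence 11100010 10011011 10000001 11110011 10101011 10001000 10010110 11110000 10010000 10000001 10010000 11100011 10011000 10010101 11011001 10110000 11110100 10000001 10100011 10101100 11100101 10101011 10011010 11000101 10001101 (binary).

8

Byte at offset 0: 0xE2 = 11100010 → 3-byte char (#1). Advance 3.
Byte at offset 3: 0xF3 = 11110011 → 4-byte char (#2). Advance 4.
Byte at offset 7: 0xF0 = 11110000 → 4-byte char (#3). Advance 4.
Byte at offset 11: 0xE3 = 11100011 → 3-byte char (#4). Advance 3.
Byte at offset 14: 0xD9 = 11011001 → 2-byte char (#5). Advance 2.
Byte at offset 16: 0xF4 = 11110100 → 4-byte char (#6). Advance 4.
Byte at offset 20: 0xE5 = 11100101 → 3-byte char (#7). Advance 3.
Byte at offset 23: 0xC5 = 11000101 → 2-byte char (#8). Advance 2.
Reached end at offset 25 after 8 code points.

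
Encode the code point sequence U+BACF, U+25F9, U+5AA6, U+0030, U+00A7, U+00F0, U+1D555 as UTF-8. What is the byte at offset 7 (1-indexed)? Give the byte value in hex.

0xE5

1-indexed offset 7 is 0-indexed offset 6.
U+BACF → 3-byte form EB AB 8F at offsets 0–2.
U+25F9 → 3-byte form E2 97 B9 at offsets 3–5.
U+5AA6 → 3-byte form E5 AA A6 at offsets 6–8.
Offset 6 falls in char 3's range; it's byte 1 of E5 AA A6 = 0xE5.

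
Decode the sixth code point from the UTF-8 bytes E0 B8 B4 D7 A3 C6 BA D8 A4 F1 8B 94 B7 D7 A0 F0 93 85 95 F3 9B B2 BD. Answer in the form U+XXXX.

Offset 0: leading byte 0xE0 = 11100000 → 3-byte char #1 = E0 B8 B4.
Offset 3: leading byte 0xD7 = 11010111 → 2-byte char #2 = D7 A3.
Offset 5: leading byte 0xC6 = 11000110 → 2-byte char #3 = C6 BA.
Offset 7: leading byte 0xD8 = 11011000 → 2-byte char #4 = D8 A4.
Offset 9: leading byte 0xF1 = 11110001 → 4-byte char #5 = F1 8B 94 B7.
Offset 13: leading byte 0xD7 = 11010111 → 2-byte char #6 = D7 A0.
Leading byte 0xD7 = 11010111 matches 110xxxxx → 2-byte sequence.
Byte 1: 0xD7 = 11010111, payload 10111 (5 bits).
Byte 2: 0xA0 = 10100000 (10xxxxxx ✓), payload 100000.
Concatenate: 10111100000 = 0x5E0 (11 bits → U+05E0).

U+05E0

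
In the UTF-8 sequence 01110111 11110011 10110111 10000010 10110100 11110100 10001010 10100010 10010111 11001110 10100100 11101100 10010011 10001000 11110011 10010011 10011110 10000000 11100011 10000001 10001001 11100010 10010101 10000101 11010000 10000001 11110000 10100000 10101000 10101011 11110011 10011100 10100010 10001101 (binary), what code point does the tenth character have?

Offset 0: leading byte 0x77 = 01110111 → 1-byte char #1 = 77.
Offset 1: leading byte 0xF3 = 11110011 → 4-byte char #2 = F3 B7 82 B4.
Offset 5: leading byte 0xF4 = 11110100 → 4-byte char #3 = F4 8A A2 97.
Offset 9: leading byte 0xCE = 11001110 → 2-byte char #4 = CE A4.
Offset 11: leading byte 0xEC = 11101100 → 3-byte char #5 = EC 93 88.
Offset 14: leading byte 0xF3 = 11110011 → 4-byte char #6 = F3 93 9E 80.
Offset 18: leading byte 0xE3 = 11100011 → 3-byte char #7 = E3 81 89.
Offset 21: leading byte 0xE2 = 11100010 → 3-byte char #8 = E2 95 85.
Offset 24: leading byte 0xD0 = 11010000 → 2-byte char #9 = D0 81.
Offset 26: leading byte 0xF0 = 11110000 → 4-byte char #10 = F0 A0 A8 AB.
Leading byte 0xF0 = 11110000 matches 11110xxx → 4-byte sequence.
Byte 1: 0xF0 = 11110000, payload 000 (3 bits).
Byte 2: 0xA0 = 10100000 (10xxxxxx ✓), payload 100000.
Byte 3: 0xA8 = 10101000 (10xxxxxx ✓), payload 101000.
Byte 4: 0xAB = 10101011 (10xxxxxx ✓), payload 101011.
Concatenate: 000100000101000101011 = 0x20A2B (21 bits → U+20A2B).

U+20A2B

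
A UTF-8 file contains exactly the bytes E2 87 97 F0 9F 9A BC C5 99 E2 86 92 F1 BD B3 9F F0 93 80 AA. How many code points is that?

6

Byte at offset 0: 0xE2 = 11100010 → 3-byte char (#1). Advance 3.
Byte at offset 3: 0xF0 = 11110000 → 4-byte char (#2). Advance 4.
Byte at offset 7: 0xC5 = 11000101 → 2-byte char (#3). Advance 2.
Byte at offset 9: 0xE2 = 11100010 → 3-byte char (#4). Advance 3.
Byte at offset 12: 0xF1 = 11110001 → 4-byte char (#5). Advance 4.
Byte at offset 16: 0xF0 = 11110000 → 4-byte char (#6). Advance 4.
Reached end at offset 20 after 6 code points.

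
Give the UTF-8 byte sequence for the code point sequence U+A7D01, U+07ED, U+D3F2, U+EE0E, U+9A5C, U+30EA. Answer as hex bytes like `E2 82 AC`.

U+A7D01: 4-byte form → F2 A7 B4 81.
U+07ED: 2-byte form → DF AD.
U+D3F2: 3-byte form → ED 8F B2.
U+EE0E: 3-byte form → EE B8 8E.
U+9A5C: 3-byte form → E9 A9 9C.
U+30EA: 3-byte form → E3 83 AA.
Concatenated (18 bytes): F2 A7 B4 81 DF AD ED 8F B2 EE B8 8E E9 A9 9C E3 83 AA.

F2 A7 B4 81 DF AD ED 8F B2 EE B8 8E E9 A9 9C E3 83 AA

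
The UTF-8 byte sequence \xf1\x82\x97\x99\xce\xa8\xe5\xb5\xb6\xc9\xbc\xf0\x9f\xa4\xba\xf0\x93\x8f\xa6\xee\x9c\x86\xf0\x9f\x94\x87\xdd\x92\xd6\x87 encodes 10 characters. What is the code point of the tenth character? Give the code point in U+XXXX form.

U+0587

Offset 0: leading byte 0xF1 = 11110001 → 4-byte char #1 = F1 82 97 99.
Offset 4: leading byte 0xCE = 11001110 → 2-byte char #2 = CE A8.
Offset 6: leading byte 0xE5 = 11100101 → 3-byte char #3 = E5 B5 B6.
Offset 9: leading byte 0xC9 = 11001001 → 2-byte char #4 = C9 BC.
Offset 11: leading byte 0xF0 = 11110000 → 4-byte char #5 = F0 9F A4 BA.
Offset 15: leading byte 0xF0 = 11110000 → 4-byte char #6 = F0 93 8F A6.
Offset 19: leading byte 0xEE = 11101110 → 3-byte char #7 = EE 9C 86.
Offset 22: leading byte 0xF0 = 11110000 → 4-byte char #8 = F0 9F 94 87.
Offset 26: leading byte 0xDD = 11011101 → 2-byte char #9 = DD 92.
Offset 28: leading byte 0xD6 = 11010110 → 2-byte char #10 = D6 87.
Leading byte 0xD6 = 11010110 matches 110xxxxx → 2-byte sequence.
Byte 1: 0xD6 = 11010110, payload 10110 (5 bits).
Byte 2: 0x87 = 10000111 (10xxxxxx ✓), payload 000111.
Concatenate: 10110000111 = 0x587 (11 bits → U+0587).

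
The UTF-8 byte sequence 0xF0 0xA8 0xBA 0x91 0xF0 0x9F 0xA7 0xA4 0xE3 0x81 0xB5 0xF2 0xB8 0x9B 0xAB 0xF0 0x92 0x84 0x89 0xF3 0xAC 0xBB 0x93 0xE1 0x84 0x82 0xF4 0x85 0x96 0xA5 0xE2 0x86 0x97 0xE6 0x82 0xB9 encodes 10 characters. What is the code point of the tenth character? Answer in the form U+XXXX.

U+60B9

Offset 0: leading byte 0xF0 = 11110000 → 4-byte char #1 = F0 A8 BA 91.
Offset 4: leading byte 0xF0 = 11110000 → 4-byte char #2 = F0 9F A7 A4.
Offset 8: leading byte 0xE3 = 11100011 → 3-byte char #3 = E3 81 B5.
Offset 11: leading byte 0xF2 = 11110010 → 4-byte char #4 = F2 B8 9B AB.
Offset 15: leading byte 0xF0 = 11110000 → 4-byte char #5 = F0 92 84 89.
Offset 19: leading byte 0xF3 = 11110011 → 4-byte char #6 = F3 AC BB 93.
Offset 23: leading byte 0xE1 = 11100001 → 3-byte char #7 = E1 84 82.
Offset 26: leading byte 0xF4 = 11110100 → 4-byte char #8 = F4 85 96 A5.
Offset 30: leading byte 0xE2 = 11100010 → 3-byte char #9 = E2 86 97.
Offset 33: leading byte 0xE6 = 11100110 → 3-byte char #10 = E6 82 B9.
Leading byte 0xE6 = 11100110 matches 1110xxxx → 3-byte sequence.
Byte 1: 0xE6 = 11100110, payload 0110 (4 bits).
Byte 2: 0x82 = 10000010 (10xxxxxx ✓), payload 000010.
Byte 3: 0xB9 = 10111001 (10xxxxxx ✓), payload 111001.
Concatenate: 0110000010111001 = 0x60B9 (16 bits → U+60B9).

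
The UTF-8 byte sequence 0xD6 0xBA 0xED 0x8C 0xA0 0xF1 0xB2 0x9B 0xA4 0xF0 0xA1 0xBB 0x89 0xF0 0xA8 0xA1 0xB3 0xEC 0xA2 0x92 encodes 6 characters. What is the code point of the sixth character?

U+C892

Offset 0: leading byte 0xD6 = 11010110 → 2-byte char #1 = D6 BA.
Offset 2: leading byte 0xED = 11101101 → 3-byte char #2 = ED 8C A0.
Offset 5: leading byte 0xF1 = 11110001 → 4-byte char #3 = F1 B2 9B A4.
Offset 9: leading byte 0xF0 = 11110000 → 4-byte char #4 = F0 A1 BB 89.
Offset 13: leading byte 0xF0 = 11110000 → 4-byte char #5 = F0 A8 A1 B3.
Offset 17: leading byte 0xEC = 11101100 → 3-byte char #6 = EC A2 92.
Leading byte 0xEC = 11101100 matches 1110xxxx → 3-byte sequence.
Byte 1: 0xEC = 11101100, payload 1100 (4 bits).
Byte 2: 0xA2 = 10100010 (10xxxxxx ✓), payload 100010.
Byte 3: 0x92 = 10010010 (10xxxxxx ✓), payload 010010.
Concatenate: 1100100010010010 = 0xC892 (16 bits → U+C892).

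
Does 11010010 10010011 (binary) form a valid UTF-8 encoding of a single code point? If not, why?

valid

Leading byte 0xD2 = 11010010 → 2-byte form.
Continuation bytes 0x93=10010011 all match 10xxxxxx.
Decoded value 0x493 is ≥ 0x80 (shortest form) and not a surrogate.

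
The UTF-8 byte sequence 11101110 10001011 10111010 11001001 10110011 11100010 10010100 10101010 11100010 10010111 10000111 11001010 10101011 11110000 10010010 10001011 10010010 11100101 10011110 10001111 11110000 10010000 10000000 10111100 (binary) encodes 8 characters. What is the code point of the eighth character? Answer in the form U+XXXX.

U+1003C

Offset 0: leading byte 0xEE = 11101110 → 3-byte char #1 = EE 8B BA.
Offset 3: leading byte 0xC9 = 11001001 → 2-byte char #2 = C9 B3.
Offset 5: leading byte 0xE2 = 11100010 → 3-byte char #3 = E2 94 AA.
Offset 8: leading byte 0xE2 = 11100010 → 3-byte char #4 = E2 97 87.
Offset 11: leading byte 0xCA = 11001010 → 2-byte char #5 = CA AB.
Offset 13: leading byte 0xF0 = 11110000 → 4-byte char #6 = F0 92 8B 92.
Offset 17: leading byte 0xE5 = 11100101 → 3-byte char #7 = E5 9E 8F.
Offset 20: leading byte 0xF0 = 11110000 → 4-byte char #8 = F0 90 80 BC.
Leading byte 0xF0 = 11110000 matches 11110xxx → 4-byte sequence.
Byte 1: 0xF0 = 11110000, payload 000 (3 bits).
Byte 2: 0x90 = 10010000 (10xxxxxx ✓), payload 010000.
Byte 3: 0x80 = 10000000 (10xxxxxx ✓), payload 000000.
Byte 4: 0xBC = 10111100 (10xxxxxx ✓), payload 111100.
Concatenate: 000010000000000111100 = 0x1003C (21 bits → U+1003C).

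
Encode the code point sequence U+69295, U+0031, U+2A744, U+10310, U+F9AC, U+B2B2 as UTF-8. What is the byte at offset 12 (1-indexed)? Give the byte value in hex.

1-indexed offset 12 is 0-indexed offset 11.
U+69295 → 4-byte form F1 A9 8A 95 at offsets 0–3.
U+0031 → 1-byte form 31 at offsets 4–4.
U+2A744 → 4-byte form F0 AA 9D 84 at offsets 5–8.
U+10310 → 4-byte form F0 90 8C 90 at offsets 9–12.
Offset 11 falls in char 4's range; it's byte 3 of F0 90 8C 90 = 0x8C.

0x8C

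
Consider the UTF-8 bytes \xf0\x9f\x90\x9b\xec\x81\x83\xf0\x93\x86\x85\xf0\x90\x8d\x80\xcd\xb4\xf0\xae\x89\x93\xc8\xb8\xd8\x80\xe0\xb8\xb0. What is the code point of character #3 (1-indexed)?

Offset 0: leading byte 0xF0 = 11110000 → 4-byte char #1 = F0 9F 90 9B.
Offset 4: leading byte 0xEC = 11101100 → 3-byte char #2 = EC 81 83.
Offset 7: leading byte 0xF0 = 11110000 → 4-byte char #3 = F0 93 86 85.
Leading byte 0xF0 = 11110000 matches 11110xxx → 4-byte sequence.
Byte 1: 0xF0 = 11110000, payload 000 (3 bits).
Byte 2: 0x93 = 10010011 (10xxxxxx ✓), payload 010011.
Byte 3: 0x86 = 10000110 (10xxxxxx ✓), payload 000110.
Byte 4: 0x85 = 10000101 (10xxxxxx ✓), payload 000101.
Concatenate: 000010011000110000101 = 0x13185 (21 bits → U+13185).

U+13185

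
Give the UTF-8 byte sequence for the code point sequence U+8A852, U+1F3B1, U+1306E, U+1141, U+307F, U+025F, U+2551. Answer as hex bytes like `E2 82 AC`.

F2 8A A1 92 F0 9F 8E B1 F0 93 81 AE E1 85 81 E3 81 BF C9 9F E2 95 91

U+8A852: 4-byte form → F2 8A A1 92.
U+1F3B1: 4-byte form → F0 9F 8E B1.
U+1306E: 4-byte form → F0 93 81 AE.
U+1141: 3-byte form → E1 85 81.
U+307F: 3-byte form → E3 81 BF.
U+025F: 2-byte form → C9 9F.
U+2551: 3-byte form → E2 95 91.
Concatenated (23 bytes): F2 8A A1 92 F0 9F 8E B1 F0 93 81 AE E1 85 81 E3 81 BF C9 9F E2 95 91.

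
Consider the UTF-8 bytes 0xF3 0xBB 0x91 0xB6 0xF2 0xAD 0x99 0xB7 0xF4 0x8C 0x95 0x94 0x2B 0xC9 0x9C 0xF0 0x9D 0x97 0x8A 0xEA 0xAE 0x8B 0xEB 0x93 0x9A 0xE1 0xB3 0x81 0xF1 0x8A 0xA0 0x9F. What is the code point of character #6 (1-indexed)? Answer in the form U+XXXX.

Offset 0: leading byte 0xF3 = 11110011 → 4-byte char #1 = F3 BB 91 B6.
Offset 4: leading byte 0xF2 = 11110010 → 4-byte char #2 = F2 AD 99 B7.
Offset 8: leading byte 0xF4 = 11110100 → 4-byte char #3 = F4 8C 95 94.
Offset 12: leading byte 0x2B = 00101011 → 1-byte char #4 = 2B.
Offset 13: leading byte 0xC9 = 11001001 → 2-byte char #5 = C9 9C.
Offset 15: leading byte 0xF0 = 11110000 → 4-byte char #6 = F0 9D 97 8A.
Leading byte 0xF0 = 11110000 matches 11110xxx → 4-byte sequence.
Byte 1: 0xF0 = 11110000, payload 000 (3 bits).
Byte 2: 0x9D = 10011101 (10xxxxxx ✓), payload 011101.
Byte 3: 0x97 = 10010111 (10xxxxxx ✓), payload 010111.
Byte 4: 0x8A = 10001010 (10xxxxxx ✓), payload 001010.
Concatenate: 000011101010111001010 = 0x1D5CA (21 bits → U+1D5CA).

U+1D5CA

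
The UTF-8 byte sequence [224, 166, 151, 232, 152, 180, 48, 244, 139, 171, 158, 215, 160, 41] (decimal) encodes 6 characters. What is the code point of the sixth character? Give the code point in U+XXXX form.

U+0029

Offset 0: leading byte 0xE0 = 11100000 → 3-byte char #1 = E0 A6 97.
Offset 3: leading byte 0xE8 = 11101000 → 3-byte char #2 = E8 98 B4.
Offset 6: leading byte 0x30 = 00110000 → 1-byte char #3 = 30.
Offset 7: leading byte 0xF4 = 11110100 → 4-byte char #4 = F4 8B AB 9E.
Offset 11: leading byte 0xD7 = 11010111 → 2-byte char #5 = D7 A0.
Offset 13: leading byte 0x29 = 00101001 → 1-byte char #6 = 29.
Leading byte 0x29 = 00101001 matches 0xxxxxxx → 1-byte sequence.
Byte 1: 0x29 = 00101001, payload 0101001 (7 bits).
Concatenate: 0101001 = 0x29 (7 bits → U+0029).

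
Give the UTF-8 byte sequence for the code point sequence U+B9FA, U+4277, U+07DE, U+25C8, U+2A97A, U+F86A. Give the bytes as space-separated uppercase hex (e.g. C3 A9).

U+B9FA: 3-byte form → EB A7 BA.
U+4277: 3-byte form → E4 89 B7.
U+07DE: 2-byte form → DF 9E.
U+25C8: 3-byte form → E2 97 88.
U+2A97A: 4-byte form → F0 AA A5 BA.
U+F86A: 3-byte form → EF A1 AA.
Concatenated (18 bytes): EB A7 BA E4 89 B7 DF 9E E2 97 88 F0 AA A5 BA EF A1 AA.

EB A7 BA E4 89 B7 DF 9E E2 97 88 F0 AA A5 BA EF A1 AA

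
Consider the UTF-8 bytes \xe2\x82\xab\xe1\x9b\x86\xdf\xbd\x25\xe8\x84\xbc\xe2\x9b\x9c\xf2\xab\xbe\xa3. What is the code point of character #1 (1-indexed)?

U+20AB

Offset 0: leading byte 0xE2 = 11100010 → 3-byte char #1 = E2 82 AB.
Leading byte 0xE2 = 11100010 matches 1110xxxx → 3-byte sequence.
Byte 1: 0xE2 = 11100010, payload 0010 (4 bits).
Byte 2: 0x82 = 10000010 (10xxxxxx ✓), payload 000010.
Byte 3: 0xAB = 10101011 (10xxxxxx ✓), payload 101011.
Concatenate: 0010000010101011 = 0x20AB (16 bits → U+20AB).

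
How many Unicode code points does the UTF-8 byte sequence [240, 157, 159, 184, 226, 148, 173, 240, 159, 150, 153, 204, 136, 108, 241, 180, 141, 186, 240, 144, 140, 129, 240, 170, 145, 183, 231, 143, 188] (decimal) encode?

9

Byte at offset 0: 0xF0 = 11110000 → 4-byte char (#1). Advance 4.
Byte at offset 4: 0xE2 = 11100010 → 3-byte char (#2). Advance 3.
Byte at offset 7: 0xF0 = 11110000 → 4-byte char (#3). Advance 4.
Byte at offset 11: 0xCC = 11001100 → 2-byte char (#4). Advance 2.
Byte at offset 13: 0x6C = 01101100 → 1-byte char (#5). Advance 1.
Byte at offset 14: 0xF1 = 11110001 → 4-byte char (#6). Advance 4.
Byte at offset 18: 0xF0 = 11110000 → 4-byte char (#7). Advance 4.
Byte at offset 22: 0xF0 = 11110000 → 4-byte char (#8). Advance 4.
Byte at offset 26: 0xE7 = 11100111 → 3-byte char (#9). Advance 3.
Reached end at offset 29 after 9 code points.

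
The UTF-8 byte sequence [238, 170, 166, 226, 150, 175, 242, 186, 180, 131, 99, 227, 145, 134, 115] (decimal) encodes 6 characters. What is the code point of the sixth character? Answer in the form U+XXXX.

Offset 0: leading byte 0xEE = 11101110 → 3-byte char #1 = EE AA A6.
Offset 3: leading byte 0xE2 = 11100010 → 3-byte char #2 = E2 96 AF.
Offset 6: leading byte 0xF2 = 11110010 → 4-byte char #3 = F2 BA B4 83.
Offset 10: leading byte 0x63 = 01100011 → 1-byte char #4 = 63.
Offset 11: leading byte 0xE3 = 11100011 → 3-byte char #5 = E3 91 86.
Offset 14: leading byte 0x73 = 01110011 → 1-byte char #6 = 73.
Leading byte 0x73 = 01110011 matches 0xxxxxxx → 1-byte sequence.
Byte 1: 0x73 = 01110011, payload 1110011 (7 bits).
Concatenate: 1110011 = 0x73 (7 bits → U+0073).

U+0073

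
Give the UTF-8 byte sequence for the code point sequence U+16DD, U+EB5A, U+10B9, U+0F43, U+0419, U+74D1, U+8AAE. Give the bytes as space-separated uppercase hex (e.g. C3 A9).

E1 9B 9D EE AD 9A E1 82 B9 E0 BD 83 D0 99 E7 93 91 E8 AA AE

U+16DD: 3-byte form → E1 9B 9D.
U+EB5A: 3-byte form → EE AD 9A.
U+10B9: 3-byte form → E1 82 B9.
U+0F43: 3-byte form → E0 BD 83.
U+0419: 2-byte form → D0 99.
U+74D1: 3-byte form → E7 93 91.
U+8AAE: 3-byte form → E8 AA AE.
Concatenated (20 bytes): E1 9B 9D EE AD 9A E1 82 B9 E0 BD 83 D0 99 E7 93 91 E8 AA AE.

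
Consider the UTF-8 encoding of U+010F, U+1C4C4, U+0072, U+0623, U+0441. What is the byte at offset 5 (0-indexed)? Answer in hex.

U+010F → 2-byte form C4 8F at offsets 0–1.
U+1C4C4 → 4-byte form F0 9C 93 84 at offsets 2–5.
Offset 5 falls in char 2's range; it's byte 4 of F0 9C 93 84 = 0x84.

0x84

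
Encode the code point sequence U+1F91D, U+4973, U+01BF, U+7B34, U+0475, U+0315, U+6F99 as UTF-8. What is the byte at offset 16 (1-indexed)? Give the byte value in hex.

1-indexed offset 16 is 0-indexed offset 15.
U+1F91D → 4-byte form F0 9F A4 9D at offsets 0–3.
U+4973 → 3-byte form E4 A5 B3 at offsets 4–6.
U+01BF → 2-byte form C6 BF at offsets 7–8.
U+7B34 → 3-byte form E7 AC B4 at offsets 9–11.
U+0475 → 2-byte form D1 B5 at offsets 12–13.
U+0315 → 2-byte form CC 95 at offsets 14–15.
Offset 15 falls in char 6's range; it's byte 2 of CC 95 = 0x95.

0x95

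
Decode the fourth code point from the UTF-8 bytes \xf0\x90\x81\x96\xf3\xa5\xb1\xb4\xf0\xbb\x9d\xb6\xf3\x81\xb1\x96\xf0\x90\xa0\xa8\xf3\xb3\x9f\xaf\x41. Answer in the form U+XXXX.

Offset 0: leading byte 0xF0 = 11110000 → 4-byte char #1 = F0 90 81 96.
Offset 4: leading byte 0xF3 = 11110011 → 4-byte char #2 = F3 A5 B1 B4.
Offset 8: leading byte 0xF0 = 11110000 → 4-byte char #3 = F0 BB 9D B6.
Offset 12: leading byte 0xF3 = 11110011 → 4-byte char #4 = F3 81 B1 96.
Leading byte 0xF3 = 11110011 matches 11110xxx → 4-byte sequence.
Byte 1: 0xF3 = 11110011, payload 011 (3 bits).
Byte 2: 0x81 = 10000001 (10xxxxxx ✓), payload 000001.
Byte 3: 0xB1 = 10110001 (10xxxxxx ✓), payload 110001.
Byte 4: 0x96 = 10010110 (10xxxxxx ✓), payload 010110.
Concatenate: 011000001110001010110 = 0xC1C56 (21 bits → U+C1C56).

U+C1C56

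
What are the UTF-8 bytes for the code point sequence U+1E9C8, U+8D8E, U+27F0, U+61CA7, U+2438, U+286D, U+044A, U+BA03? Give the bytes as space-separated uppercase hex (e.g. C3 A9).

F0 9E A7 88 E8 B6 8E E2 9F B0 F1 A1 B2 A7 E2 90 B8 E2 A1 AD D1 8A EB A8 83

U+1E9C8: 4-byte form → F0 9E A7 88.
U+8D8E: 3-byte form → E8 B6 8E.
U+27F0: 3-byte form → E2 9F B0.
U+61CA7: 4-byte form → F1 A1 B2 A7.
U+2438: 3-byte form → E2 90 B8.
U+286D: 3-byte form → E2 A1 AD.
U+044A: 2-byte form → D1 8A.
U+BA03: 3-byte form → EB A8 83.
Concatenated (25 bytes): F0 9E A7 88 E8 B6 8E E2 9F B0 F1 A1 B2 A7 E2 90 B8 E2 A1 AD D1 8A EB A8 83.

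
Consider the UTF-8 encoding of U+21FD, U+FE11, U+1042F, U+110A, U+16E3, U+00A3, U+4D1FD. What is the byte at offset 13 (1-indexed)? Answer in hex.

0x8A

1-indexed offset 13 is 0-indexed offset 12.
U+21FD → 3-byte form E2 87 BD at offsets 0–2.
U+FE11 → 3-byte form EF B8 91 at offsets 3–5.
U+1042F → 4-byte form F0 90 90 AF at offsets 6–9.
U+110A → 3-byte form E1 84 8A at offsets 10–12.
Offset 12 falls in char 4's range; it's byte 3 of E1 84 8A = 0x8A.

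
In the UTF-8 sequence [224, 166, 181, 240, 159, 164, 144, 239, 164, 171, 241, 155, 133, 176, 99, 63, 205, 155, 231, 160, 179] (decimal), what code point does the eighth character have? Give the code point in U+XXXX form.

U+7833

Offset 0: leading byte 0xE0 = 11100000 → 3-byte char #1 = E0 A6 B5.
Offset 3: leading byte 0xF0 = 11110000 → 4-byte char #2 = F0 9F A4 90.
Offset 7: leading byte 0xEF = 11101111 → 3-byte char #3 = EF A4 AB.
Offset 10: leading byte 0xF1 = 11110001 → 4-byte char #4 = F1 9B 85 B0.
Offset 14: leading byte 0x63 = 01100011 → 1-byte char #5 = 63.
Offset 15: leading byte 0x3F = 00111111 → 1-byte char #6 = 3F.
Offset 16: leading byte 0xCD = 11001101 → 2-byte char #7 = CD 9B.
Offset 18: leading byte 0xE7 = 11100111 → 3-byte char #8 = E7 A0 B3.
Leading byte 0xE7 = 11100111 matches 1110xxxx → 3-byte sequence.
Byte 1: 0xE7 = 11100111, payload 0111 (4 bits).
Byte 2: 0xA0 = 10100000 (10xxxxxx ✓), payload 100000.
Byte 3: 0xB3 = 10110011 (10xxxxxx ✓), payload 110011.
Concatenate: 0111100000110011 = 0x7833 (16 bits → U+7833).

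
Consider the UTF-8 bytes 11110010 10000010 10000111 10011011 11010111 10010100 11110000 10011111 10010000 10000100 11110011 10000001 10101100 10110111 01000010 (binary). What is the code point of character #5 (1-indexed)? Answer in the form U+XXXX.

U+0042

Offset 0: leading byte 0xF2 = 11110010 → 4-byte char #1 = F2 82 87 9B.
Offset 4: leading byte 0xD7 = 11010111 → 2-byte char #2 = D7 94.
Offset 6: leading byte 0xF0 = 11110000 → 4-byte char #3 = F0 9F 90 84.
Offset 10: leading byte 0xF3 = 11110011 → 4-byte char #4 = F3 81 AC B7.
Offset 14: leading byte 0x42 = 01000010 → 1-byte char #5 = 42.
Leading byte 0x42 = 01000010 matches 0xxxxxxx → 1-byte sequence.
Byte 1: 0x42 = 01000010, payload 1000010 (7 bits).
Concatenate: 1000010 = 0x42 (7 bits → U+0042).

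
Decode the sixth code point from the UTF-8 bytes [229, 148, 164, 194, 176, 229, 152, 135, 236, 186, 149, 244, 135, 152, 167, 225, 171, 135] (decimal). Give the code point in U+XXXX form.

U+1AC7

Offset 0: leading byte 0xE5 = 11100101 → 3-byte char #1 = E5 94 A4.
Offset 3: leading byte 0xC2 = 11000010 → 2-byte char #2 = C2 B0.
Offset 5: leading byte 0xE5 = 11100101 → 3-byte char #3 = E5 98 87.
Offset 8: leading byte 0xEC = 11101100 → 3-byte char #4 = EC BA 95.
Offset 11: leading byte 0xF4 = 11110100 → 4-byte char #5 = F4 87 98 A7.
Offset 15: leading byte 0xE1 = 11100001 → 3-byte char #6 = E1 AB 87.
Leading byte 0xE1 = 11100001 matches 1110xxxx → 3-byte sequence.
Byte 1: 0xE1 = 11100001, payload 0001 (4 bits).
Byte 2: 0xAB = 10101011 (10xxxxxx ✓), payload 101011.
Byte 3: 0x87 = 10000111 (10xxxxxx ✓), payload 000111.
Concatenate: 0001101011000111 = 0x1AC7 (16 bits → U+1AC7).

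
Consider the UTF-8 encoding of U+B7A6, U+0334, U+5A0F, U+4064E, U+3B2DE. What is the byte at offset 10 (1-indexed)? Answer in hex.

1-indexed offset 10 is 0-indexed offset 9.
U+B7A6 → 3-byte form EB 9E A6 at offsets 0–2.
U+0334 → 2-byte form CC B4 at offsets 3–4.
U+5A0F → 3-byte form E5 A8 8F at offsets 5–7.
U+4064E → 4-byte form F1 80 99 8E at offsets 8–11.
Offset 9 falls in char 4's range; it's byte 2 of F1 80 99 8E = 0x80.

0x80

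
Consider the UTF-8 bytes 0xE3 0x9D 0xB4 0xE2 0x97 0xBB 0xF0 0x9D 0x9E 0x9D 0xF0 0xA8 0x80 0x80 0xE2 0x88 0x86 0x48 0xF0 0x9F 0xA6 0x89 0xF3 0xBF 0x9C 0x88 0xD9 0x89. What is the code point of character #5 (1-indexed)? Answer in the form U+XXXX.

U+2206

Offset 0: leading byte 0xE3 = 11100011 → 3-byte char #1 = E3 9D B4.
Offset 3: leading byte 0xE2 = 11100010 → 3-byte char #2 = E2 97 BB.
Offset 6: leading byte 0xF0 = 11110000 → 4-byte char #3 = F0 9D 9E 9D.
Offset 10: leading byte 0xF0 = 11110000 → 4-byte char #4 = F0 A8 80 80.
Offset 14: leading byte 0xE2 = 11100010 → 3-byte char #5 = E2 88 86.
Leading byte 0xE2 = 11100010 matches 1110xxxx → 3-byte sequence.
Byte 1: 0xE2 = 11100010, payload 0010 (4 bits).
Byte 2: 0x88 = 10001000 (10xxxxxx ✓), payload 001000.
Byte 3: 0x86 = 10000110 (10xxxxxx ✓), payload 000110.
Concatenate: 0010001000000110 = 0x2206 (16 bits → U+2206).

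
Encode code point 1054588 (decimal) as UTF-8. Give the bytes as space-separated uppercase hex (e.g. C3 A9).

F4 81 9D BC

U+10177C = 0x10177C = 1054588 decimal. In range U+10000–U+10FFFF → 4-byte form: 11110xxx 10xxxxxx 10xxxxxx 10xxxxxx.
Binary (21 bits): 100000001011101111100.
Split 3+6+6+6: 100 | 000001 | 011101 | 111100.
Byte 1: 11110100 = 0xF4.
Byte 2: 10000001 = 0x81.
Byte 3: 10011101 = 0x9D.
Byte 4: 10111100 = 0xBC.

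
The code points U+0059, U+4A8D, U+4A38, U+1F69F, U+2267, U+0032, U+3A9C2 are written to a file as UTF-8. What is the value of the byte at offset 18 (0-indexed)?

0x82

U+0059 → 1-byte form 59 at offsets 0–0.
U+4A8D → 3-byte form E4 AA 8D at offsets 1–3.
U+4A38 → 3-byte form E4 A8 B8 at offsets 4–6.
U+1F69F → 4-byte form F0 9F 9A 9F at offsets 7–10.
U+2267 → 3-byte form E2 89 A7 at offsets 11–13.
U+0032 → 1-byte form 32 at offsets 14–14.
U+3A9C2 → 4-byte form F0 BA A7 82 at offsets 15–18.
Offset 18 falls in char 7's range; it's byte 4 of F0 BA A7 82 = 0x82.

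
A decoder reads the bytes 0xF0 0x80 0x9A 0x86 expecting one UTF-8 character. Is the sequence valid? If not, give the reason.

Leading byte 0xF0 = 11110000 → 4-byte form.
Continuation bytes all match 10xxxxxx. Payload decodes to 0x686.
But 0x686 < 0x10000, the minimum for a 4-byte sequence — this is an overlong encoding.

invalid (overlong encoding)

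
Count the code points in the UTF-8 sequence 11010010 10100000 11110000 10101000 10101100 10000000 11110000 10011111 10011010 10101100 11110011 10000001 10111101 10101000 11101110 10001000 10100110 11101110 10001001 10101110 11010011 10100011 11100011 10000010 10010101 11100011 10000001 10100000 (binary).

9

Byte at offset 0: 0xD2 = 11010010 → 2-byte char (#1). Advance 2.
Byte at offset 2: 0xF0 = 11110000 → 4-byte char (#2). Advance 4.
Byte at offset 6: 0xF0 = 11110000 → 4-byte char (#3). Advance 4.
Byte at offset 10: 0xF3 = 11110011 → 4-byte char (#4). Advance 4.
Byte at offset 14: 0xEE = 11101110 → 3-byte char (#5). Advance 3.
Byte at offset 17: 0xEE = 11101110 → 3-byte char (#6). Advance 3.
Byte at offset 20: 0xD3 = 11010011 → 2-byte char (#7). Advance 2.
Byte at offset 22: 0xE3 = 11100011 → 3-byte char (#8). Advance 3.
Byte at offset 25: 0xE3 = 11100011 → 3-byte char (#9). Advance 3.
Reached end at offset 28 after 9 code points.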